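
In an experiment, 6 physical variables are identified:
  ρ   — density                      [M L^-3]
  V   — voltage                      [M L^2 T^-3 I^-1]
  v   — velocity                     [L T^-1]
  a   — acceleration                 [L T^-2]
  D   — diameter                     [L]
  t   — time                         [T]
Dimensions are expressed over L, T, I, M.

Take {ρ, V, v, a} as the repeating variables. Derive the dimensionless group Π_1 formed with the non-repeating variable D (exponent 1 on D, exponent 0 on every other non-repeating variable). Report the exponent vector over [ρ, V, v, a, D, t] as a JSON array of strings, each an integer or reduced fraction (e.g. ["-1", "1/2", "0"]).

["0", "0", "-2", "1", "1", "0"]

Dimensional matrix (L×T×I×M by ρ×V×v×a×D×t):
  L: [-3  2  1  1  1  0]
  T: [ 0 -3 -1 -2  0  1]
  I: [ 0 -1  0  0  0  0]
  M: [ 1  1  0  0  0  0]
RREF → pivots at {ρ,V,v,a} ⇒ r = 4
Pivot set = {ρ,V,v,a}, free = {D,t}
RREF:
  r0: [   1    0    0    0    0    0]
  r1: [   0    1    0    0    0    0]
  r2: [   0    0    1    0    2    1]
  r3: [   0    0    0    1   -1   -1]
Fix exponent of D at 1, t at 0; solve each RREF row for its pivot's exponent:
  r0: exp(ρ) + (0)·1 = 0 ⇒ exp(ρ) = 0
  r1: exp(V) + (0)·1 = 0 ⇒ exp(V) = 0
  r2: exp(v) + (2)·1 = 0 ⇒ exp(v) = -2
  r3: exp(a) + (-1)·1 = 0 ⇒ exp(a) = 1
Π_1 = v^-2 · a · D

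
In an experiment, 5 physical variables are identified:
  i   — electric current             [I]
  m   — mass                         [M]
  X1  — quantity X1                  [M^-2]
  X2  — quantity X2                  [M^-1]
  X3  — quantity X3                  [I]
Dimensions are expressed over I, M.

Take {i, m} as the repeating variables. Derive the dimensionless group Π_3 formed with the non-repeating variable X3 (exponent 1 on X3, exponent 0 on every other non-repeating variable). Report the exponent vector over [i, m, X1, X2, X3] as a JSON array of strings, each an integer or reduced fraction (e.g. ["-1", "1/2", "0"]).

Write exponents as rows I,M / cols i,m,X1,X2,X3:
  I: [ 1  0  0  0  1]
  M: [ 0  1 -2 -1  0]
RREF → pivots at {i,m} ⇒ r = 2
Pivot set = {i,m}, free = {X1,X2,X3}
RREF:
  r0: [   1    0    0    0    1]
  r1: [   0    1   -2   -1    0]
Fix exponent of X3 at 1, X1 at 0, X2 at 0; solve each RREF row for its pivot's exponent:
  r0: exp(i) + (1)·1 = 0 ⇒ exp(i) = -1
  r1: exp(m) + (0)·1 = 0 ⇒ exp(m) = 0
Π_3 = i^-1 · X3

["-1", "0", "0", "0", "1"]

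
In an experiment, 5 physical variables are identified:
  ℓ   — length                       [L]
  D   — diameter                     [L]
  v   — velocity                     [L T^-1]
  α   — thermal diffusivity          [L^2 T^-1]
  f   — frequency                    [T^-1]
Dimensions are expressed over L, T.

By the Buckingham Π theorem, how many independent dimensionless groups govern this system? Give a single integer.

Write exponents as rows L,T / cols ℓ,D,v,α,f:
  L: [ 1  1  1  2  0]
  T: [ 0  0 -1 -1 -1]
RREF → pivots at {ℓ,v} ⇒ r = 2
n=5, r=2 ⇒ 3 dimensionless groups

3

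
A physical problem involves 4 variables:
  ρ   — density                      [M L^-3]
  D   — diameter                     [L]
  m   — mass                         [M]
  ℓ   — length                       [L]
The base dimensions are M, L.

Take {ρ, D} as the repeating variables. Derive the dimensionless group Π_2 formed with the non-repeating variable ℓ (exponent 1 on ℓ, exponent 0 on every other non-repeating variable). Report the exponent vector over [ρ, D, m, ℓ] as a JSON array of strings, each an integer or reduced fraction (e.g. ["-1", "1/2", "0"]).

["0", "-1", "0", "1"]

Exponent matrix [M,L] × [ρ,D,m,ℓ]:
  M: [ 1  0  1  0]
  L: [-3  1  0  1]
Row reduction gives pivot columns ρ,D; rank = 2
Repeat: ρ,D; free: m,ℓ
RREF:
  r0: [   1    0    1    0]
  r1: [   0    1    3    1]
Fix exponent of ℓ at 1, m at 0; solve each RREF row for its pivot's exponent:
  r0: exp(ρ) + (0)·1 = 0 ⇒ exp(ρ) = 0
  r1: exp(D) + (1)·1 = 0 ⇒ exp(D) = -1
Π_2 = D^-1 · ℓ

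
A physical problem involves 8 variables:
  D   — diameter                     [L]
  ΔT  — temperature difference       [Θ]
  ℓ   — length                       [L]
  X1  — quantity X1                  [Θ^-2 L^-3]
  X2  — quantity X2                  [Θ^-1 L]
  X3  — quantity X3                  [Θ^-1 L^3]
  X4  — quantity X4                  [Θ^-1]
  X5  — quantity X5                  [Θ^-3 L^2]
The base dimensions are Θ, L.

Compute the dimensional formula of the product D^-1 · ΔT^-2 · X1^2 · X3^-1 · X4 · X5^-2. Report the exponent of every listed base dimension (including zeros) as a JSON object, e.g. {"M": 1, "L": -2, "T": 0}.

Write exponents as rows Θ,L / cols D,ΔT,ℓ,X1,X2,X3,X4,X5:
  Θ: [ 0  1  0 -2 -1 -1 -1 -3]
  L: [ 1  0  1 -3  1  3  0  2]
  [Θ]: (-1)·0+(-2)·1+(2)·-2+(-1)·-1+(1)·-1+(-2)·-3 = 0
  [L]: (-1)·1+(-2)·0+(2)·-3+(-1)·3+(1)·0+(-2)·2 = -14
⇒ L^-14

{"Θ": 0, "L": -14}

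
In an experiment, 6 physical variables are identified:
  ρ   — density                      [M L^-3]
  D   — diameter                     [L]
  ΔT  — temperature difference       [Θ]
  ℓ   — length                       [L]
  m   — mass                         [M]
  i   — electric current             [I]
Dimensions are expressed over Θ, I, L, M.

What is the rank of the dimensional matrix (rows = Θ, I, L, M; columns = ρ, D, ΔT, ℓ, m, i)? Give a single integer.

4

Dimensional matrix (Θ×I×L×M by ρ×D×ΔT×ℓ×m×i):
  Θ: [ 0  0  1  0  0  0]
  I: [ 0  0  0  0  0  1]
  L: [-3  1  0  1  0  0]
  M: [ 1  0  0  0  1  0]
Echelon form has 4 nonzero rows (pivots: ρ,D,ΔT,i)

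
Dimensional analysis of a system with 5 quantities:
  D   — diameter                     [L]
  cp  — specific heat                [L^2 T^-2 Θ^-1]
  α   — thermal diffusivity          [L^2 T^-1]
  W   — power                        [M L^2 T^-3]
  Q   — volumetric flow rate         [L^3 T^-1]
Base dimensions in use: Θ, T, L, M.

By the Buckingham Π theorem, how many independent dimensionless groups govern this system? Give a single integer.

1

Exponent matrix [Θ,T,L,M] × [D,cp,α,W,Q]:
  Θ: [ 0 -1  0  0  0]
  T: [ 0 -2 -1 -3 -1]
  L: [ 1  2  2  2  3]
  M: [ 0  0  0  1  0]
Echelon form has 4 nonzero rows (pivots: D,cp,α,W)
5 vars − rank 4 = 1 Π group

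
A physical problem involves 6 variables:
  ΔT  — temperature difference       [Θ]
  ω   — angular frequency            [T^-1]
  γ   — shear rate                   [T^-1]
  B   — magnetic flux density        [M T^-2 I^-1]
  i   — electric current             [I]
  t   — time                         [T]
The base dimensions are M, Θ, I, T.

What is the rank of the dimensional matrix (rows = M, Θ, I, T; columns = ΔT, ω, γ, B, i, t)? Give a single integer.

4

Exponent matrix [M,Θ,I,T] × [ΔT,ω,γ,B,i,t]:
  M: [ 0  0  0  1  0  0]
  Θ: [ 1  0  0  0  0  0]
  I: [ 0  0  0 -1  1  0]
  T: [ 0 -1 -1 -2  0  1]
Echelon form has 4 nonzero rows (pivots: ΔT,ω,B,i)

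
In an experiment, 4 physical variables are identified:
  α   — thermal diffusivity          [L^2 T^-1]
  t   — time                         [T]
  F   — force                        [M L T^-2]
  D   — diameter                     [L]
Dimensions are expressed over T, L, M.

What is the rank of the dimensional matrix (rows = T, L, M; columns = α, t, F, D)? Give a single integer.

3

Dimensional matrix (T×L×M by α×t×F×D):
  T: [-1  1 -2  0]
  L: [ 2  0  1  1]
  M: [ 0  0  1  0]
Row reduction gives pivot columns α,t,F; rank = 3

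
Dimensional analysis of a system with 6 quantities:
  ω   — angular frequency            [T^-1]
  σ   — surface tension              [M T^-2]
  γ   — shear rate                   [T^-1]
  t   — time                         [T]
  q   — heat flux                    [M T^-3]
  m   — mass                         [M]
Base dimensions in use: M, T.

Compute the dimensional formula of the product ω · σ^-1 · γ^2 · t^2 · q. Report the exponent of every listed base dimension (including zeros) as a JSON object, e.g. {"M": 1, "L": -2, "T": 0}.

Exponent matrix [M,T] × [ω,σ,γ,t,q,m]:
  M: [ 0  1  0  0  1  1]
  T: [-1 -2 -1  1 -3  0]
  [M]: (1)·0+(-1)·1+(2)·0+(2)·0+(1)·1 = 0
  [T]: (1)·-1+(-1)·-2+(2)·-1+(2)·1+(1)·-3 = -2
⇒ T^-2

{"M": 0, "T": -2}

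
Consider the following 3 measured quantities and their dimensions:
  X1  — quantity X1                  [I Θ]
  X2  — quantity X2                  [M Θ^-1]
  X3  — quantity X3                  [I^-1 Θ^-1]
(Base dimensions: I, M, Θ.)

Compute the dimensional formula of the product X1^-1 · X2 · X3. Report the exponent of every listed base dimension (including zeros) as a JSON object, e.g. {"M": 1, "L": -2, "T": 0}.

{"I": -2, "M": 1, "Θ": -3}

Exponent matrix [I,M,Θ] × [X1,X2,X3]:
  I: [ 1  0 -1]
  M: [ 0  1  0]
  Θ: [ 1 -1 -1]
  [I]: (-1)·1+(1)·0+(1)·-1 = -2
  [M]: (-1)·0+(1)·1+(1)·0 = 1
  [Θ]: (-1)·1+(1)·-1+(1)·-1 = -3
⇒ I^-2 M Θ^-3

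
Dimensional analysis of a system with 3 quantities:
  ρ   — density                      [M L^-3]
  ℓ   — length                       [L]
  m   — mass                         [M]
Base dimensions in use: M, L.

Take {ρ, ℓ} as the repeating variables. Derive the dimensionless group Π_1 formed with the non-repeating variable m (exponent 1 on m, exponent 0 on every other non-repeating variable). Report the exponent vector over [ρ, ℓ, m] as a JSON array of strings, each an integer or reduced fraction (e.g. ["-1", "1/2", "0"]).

Dimensional matrix (M×L by ρ×ℓ×m):
  M: [ 1  0  1]
  L: [-3  1  0]
RREF → pivots at {ρ,ℓ} ⇒ r = 2
Pivot set = {ρ,ℓ}, free = {m}
RREF:
  r0: [   1    0    1]
  r1: [   0    1    3]
Fix exponent of m at 1; solve each RREF row for its pivot's exponent:
  r0: exp(ρ) + (1)·1 = 0 ⇒ exp(ρ) = -1
  r1: exp(ℓ) + (3)·1 = 0 ⇒ exp(ℓ) = -3
Π_1 = ρ^-1 · ℓ^-3 · m

["-1", "-3", "1"]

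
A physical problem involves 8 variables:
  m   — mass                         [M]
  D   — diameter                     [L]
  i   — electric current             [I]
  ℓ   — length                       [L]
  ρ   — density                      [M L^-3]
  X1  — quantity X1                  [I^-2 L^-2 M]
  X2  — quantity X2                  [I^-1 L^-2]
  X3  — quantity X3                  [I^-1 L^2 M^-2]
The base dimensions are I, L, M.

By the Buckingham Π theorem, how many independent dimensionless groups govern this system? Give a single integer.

5

Dimensional matrix (I×L×M by m×D×i×ℓ×ρ×X1×X2×X3):
  I: [ 0  0  1  0  0 -2 -1 -1]
  L: [ 0  1  0  1 -3 -2 -2  2]
  M: [ 1  0  0  0  1  1  0 -2]
RREF → pivots at {m,D,i} ⇒ r = 3
8 vars − rank 3 = 5 Π groups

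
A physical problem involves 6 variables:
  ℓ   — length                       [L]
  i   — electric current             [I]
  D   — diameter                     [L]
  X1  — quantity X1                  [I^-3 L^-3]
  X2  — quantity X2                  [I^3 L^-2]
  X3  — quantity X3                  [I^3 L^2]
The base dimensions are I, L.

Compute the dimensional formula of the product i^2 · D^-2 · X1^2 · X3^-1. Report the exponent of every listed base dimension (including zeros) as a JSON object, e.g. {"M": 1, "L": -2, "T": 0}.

Write exponents as rows I,L / cols ℓ,i,D,X1,X2,X3:
  I: [ 0  1  0 -3  3  3]
  L: [ 1  0  1 -3 -2  2]
  [I]: (2)·1+(-2)·0+(2)·-3+(-1)·3 = -7
  [L]: (2)·0+(-2)·1+(2)·-3+(-1)·2 = -10
⇒ I^-7 L^-10

{"I": -7, "L": -10}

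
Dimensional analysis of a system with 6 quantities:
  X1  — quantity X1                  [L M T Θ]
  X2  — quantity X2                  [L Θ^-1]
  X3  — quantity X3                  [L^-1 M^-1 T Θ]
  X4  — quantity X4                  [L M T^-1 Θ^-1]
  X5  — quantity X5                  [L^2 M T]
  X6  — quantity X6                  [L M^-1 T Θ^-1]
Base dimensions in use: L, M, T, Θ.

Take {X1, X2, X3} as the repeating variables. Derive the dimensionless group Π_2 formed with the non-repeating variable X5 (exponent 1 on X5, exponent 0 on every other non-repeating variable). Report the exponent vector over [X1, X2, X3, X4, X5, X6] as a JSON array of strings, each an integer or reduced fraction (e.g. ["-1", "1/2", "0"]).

["-1", "-1", "0", "0", "1", "0"]

Exponent matrix [L,M,T,Θ] × [X1,X2,X3,X4,X5,X6]:
  L: [ 1  1 -1  1  2  1]
  M: [ 1  0 -1  1  1 -1]
  T: [ 1  0  1 -1  1  1]
  Θ: [ 1 -1  1 -1  0 -1]
Row reduction gives pivot columns X1,X2,X3; rank = 3
Pivot set = {X1,X2,X3}, free = {X4,X5,X6}
RREF:
  r0: [   1    0    0    0    1    0]
  r1: [   0    1    0    0    1    2]
  r2: [   0    0    1   -1    0    1]
  r3: [   0    0    0    0    0    0]
Fix exponent of X5 at 1, X4 at 0, X6 at 0; solve each RREF row for its pivot's exponent:
  r0: exp(X1) + (1)·1 = 0 ⇒ exp(X1) = -1
  r1: exp(X2) + (1)·1 = 0 ⇒ exp(X2) = -1
  r2: exp(X3) + (0)·1 = 0 ⇒ exp(X3) = 0
Π_2 = X1^-1 · X2^-1 · X5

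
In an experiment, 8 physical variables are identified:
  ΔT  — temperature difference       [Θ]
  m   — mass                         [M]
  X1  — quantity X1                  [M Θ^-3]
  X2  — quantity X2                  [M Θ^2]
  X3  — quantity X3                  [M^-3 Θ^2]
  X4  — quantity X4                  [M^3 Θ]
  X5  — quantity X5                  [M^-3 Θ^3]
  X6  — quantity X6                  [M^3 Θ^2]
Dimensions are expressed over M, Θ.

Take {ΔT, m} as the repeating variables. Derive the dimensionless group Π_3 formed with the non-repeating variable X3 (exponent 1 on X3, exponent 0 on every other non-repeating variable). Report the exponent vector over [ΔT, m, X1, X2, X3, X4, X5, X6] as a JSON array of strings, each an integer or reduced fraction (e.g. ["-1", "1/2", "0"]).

Dimensional matrix (M×Θ by ΔT×m×X1×X2×X3×X4×X5×X6):
  M: [ 0  1  1  1 -3  3 -3  3]
  Θ: [ 1  0 -3  2  2  1  3  2]
Row reduction gives pivot columns ΔT,m; rank = 2
Pivot set = {ΔT,m}, free = {X1,X2,X3,X4,X5,X6}
RREF:
  r0: [   1    0   -3    2    2    1    3    2]
  r1: [   0    1    1    1   -3    3   -3    3]
Fix exponent of X3 at 1, X1 at 0, X2 at 0, X4 at 0, X5 at 0, X6 at 0; solve each RREF row for its pivot's exponent:
  r0: exp(ΔT) + (2)·1 = 0 ⇒ exp(ΔT) = -2
  r1: exp(m) + (-3)·1 = 0 ⇒ exp(m) = 3
Π_3 = ΔT^-2 · m^3 · X3

["-2", "3", "0", "0", "1", "0", "0", "0"]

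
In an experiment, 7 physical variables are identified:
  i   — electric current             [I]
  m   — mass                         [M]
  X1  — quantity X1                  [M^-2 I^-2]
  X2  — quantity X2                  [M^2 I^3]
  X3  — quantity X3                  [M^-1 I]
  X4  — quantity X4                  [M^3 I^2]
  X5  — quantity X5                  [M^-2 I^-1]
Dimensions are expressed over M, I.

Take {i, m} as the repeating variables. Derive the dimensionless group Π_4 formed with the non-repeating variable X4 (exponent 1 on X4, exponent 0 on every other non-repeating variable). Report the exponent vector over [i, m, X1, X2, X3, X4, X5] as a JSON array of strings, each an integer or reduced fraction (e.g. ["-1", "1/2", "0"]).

["-2", "-3", "0", "0", "0", "1", "0"]

Dimensional matrix (M×I by i×m×X1×X2×X3×X4×X5):
  M: [ 0  1 -2  2 -1  3 -2]
  I: [ 1  0 -2  3  1  2 -1]
RREF → pivots at {i,m} ⇒ r = 2
Repeat: i,m; free: X1,X2,X3,X4,X5
RREF:
  r0: [   1    0   -2    3    1    2   -1]
  r1: [   0    1   -2    2   -1    3   -2]
Fix exponent of X4 at 1, X1 at 0, X2 at 0, X3 at 0, X5 at 0; solve each RREF row for its pivot's exponent:
  r0: exp(i) + (2)·1 = 0 ⇒ exp(i) = -2
  r1: exp(m) + (3)·1 = 0 ⇒ exp(m) = -3
Π_4 = i^-2 · m^-3 · X4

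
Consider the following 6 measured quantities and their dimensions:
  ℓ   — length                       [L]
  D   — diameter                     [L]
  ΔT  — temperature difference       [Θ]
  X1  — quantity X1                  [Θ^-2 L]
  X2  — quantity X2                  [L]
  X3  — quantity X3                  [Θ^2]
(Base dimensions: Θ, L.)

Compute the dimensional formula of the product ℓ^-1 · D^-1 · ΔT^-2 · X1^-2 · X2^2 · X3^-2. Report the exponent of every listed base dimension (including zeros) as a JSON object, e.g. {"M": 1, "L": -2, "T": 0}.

{"Θ": -2, "L": -2}

Dimensional matrix (Θ×L by ℓ×D×ΔT×X1×X2×X3):
  Θ: [ 0  0  1 -2  0  2]
  L: [ 1  1  0  1  1  0]
  [Θ]: (-1)·0+(-1)·0+(-2)·1+(-2)·-2+(2)·0+(-2)·2 = -2
  [L]: (-1)·1+(-1)·1+(-2)·0+(-2)·1+(2)·1+(-2)·0 = -2
⇒ Θ^-2 L^-2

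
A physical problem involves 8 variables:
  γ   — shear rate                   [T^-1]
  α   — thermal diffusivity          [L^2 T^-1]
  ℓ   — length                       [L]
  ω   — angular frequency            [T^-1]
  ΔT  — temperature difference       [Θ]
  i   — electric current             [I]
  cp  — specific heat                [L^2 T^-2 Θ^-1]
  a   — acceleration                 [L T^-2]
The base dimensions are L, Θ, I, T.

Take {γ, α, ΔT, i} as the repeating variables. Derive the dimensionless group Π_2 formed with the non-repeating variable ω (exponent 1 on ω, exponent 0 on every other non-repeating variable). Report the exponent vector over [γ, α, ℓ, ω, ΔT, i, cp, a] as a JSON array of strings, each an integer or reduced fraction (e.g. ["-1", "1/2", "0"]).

["-1", "0", "0", "1", "0", "0", "0", "0"]

Write exponents as rows L,Θ,I,T / cols γ,α,ℓ,ω,ΔT,i,cp,a:
  L: [ 0  2  1  0  0  0  2  1]
  Θ: [ 0  0  0  0  1  0 -1  0]
  I: [ 0  0  0  0  0  1  0  0]
  T: [-1 -1  0 -1  0  0 -2 -2]
Echelon form has 4 nonzero rows (pivots: γ,α,ΔT,i)
Repeat: γ,α,ΔT,i; free: ℓ,ω,cp,a
RREF:
  r0: [   1    0 -1/2    1    0    0    1  3/2]
  r1: [   0    1  1/2    0    0    0    1  1/2]
  r2: [   0    0    0    0    1    0   -1    0]
  r3: [   0    0    0    0    0    1    0    0]
Fix exponent of ω at 1, ℓ at 0, cp at 0, a at 0; solve each RREF row for its pivot's exponent:
  r0: exp(γ) + (1)·1 = 0 ⇒ exp(γ) = -1
  r1: exp(α) + (0)·1 = 0 ⇒ exp(α) = 0
  r2: exp(ΔT) + (0)·1 = 0 ⇒ exp(ΔT) = 0
  r3: exp(i) + (0)·1 = 0 ⇒ exp(i) = 0
Π_2 = γ^-1 · ω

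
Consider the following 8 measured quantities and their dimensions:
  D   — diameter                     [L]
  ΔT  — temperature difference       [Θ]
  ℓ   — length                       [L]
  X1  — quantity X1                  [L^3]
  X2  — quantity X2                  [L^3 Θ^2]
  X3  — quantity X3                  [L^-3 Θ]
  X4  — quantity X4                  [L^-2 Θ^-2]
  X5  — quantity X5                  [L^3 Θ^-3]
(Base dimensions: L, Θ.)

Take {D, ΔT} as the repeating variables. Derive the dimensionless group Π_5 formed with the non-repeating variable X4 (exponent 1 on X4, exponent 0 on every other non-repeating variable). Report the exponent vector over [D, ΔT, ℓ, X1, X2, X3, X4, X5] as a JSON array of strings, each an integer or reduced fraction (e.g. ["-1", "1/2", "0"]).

["2", "2", "0", "0", "0", "0", "1", "0"]

Write exponents as rows L,Θ / cols D,ΔT,ℓ,X1,X2,X3,X4,X5:
  L: [ 1  0  1  3  3 -3 -2  3]
  Θ: [ 0  1  0  0  2  1 -2 -3]
Echelon form has 2 nonzero rows (pivots: D,ΔT)
Repeat: D,ΔT; free: ℓ,X1,X2,X3,X4,X5
RREF:
  r0: [   1    0    1    3    3   -3   -2    3]
  r1: [   0    1    0    0    2    1   -2   -3]
Fix exponent of X4 at 1, ℓ at 0, X1 at 0, X2 at 0, X3 at 0, X5 at 0; solve each RREF row for its pivot's exponent:
  r0: exp(D) + (-2)·1 = 0 ⇒ exp(D) = 2
  r1: exp(ΔT) + (-2)·1 = 0 ⇒ exp(ΔT) = 2
Π_5 = D^2 · ΔT^2 · X4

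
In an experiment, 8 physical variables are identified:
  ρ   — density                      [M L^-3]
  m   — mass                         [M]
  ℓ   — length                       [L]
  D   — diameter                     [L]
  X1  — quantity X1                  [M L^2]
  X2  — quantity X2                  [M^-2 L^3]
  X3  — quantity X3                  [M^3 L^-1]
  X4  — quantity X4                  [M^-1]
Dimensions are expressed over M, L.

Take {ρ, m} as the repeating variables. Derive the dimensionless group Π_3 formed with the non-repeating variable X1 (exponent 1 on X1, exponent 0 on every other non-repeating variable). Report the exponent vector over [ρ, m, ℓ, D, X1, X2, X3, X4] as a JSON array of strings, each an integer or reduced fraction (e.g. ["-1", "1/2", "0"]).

["2/3", "-5/3", "0", "0", "1", "0", "0", "0"]

Dimensional matrix (M×L by ρ×m×ℓ×D×X1×X2×X3×X4):
  M: [ 1  1  0  0  1 -2  3 -1]
  L: [-3  0  1  1  2  3 -1  0]
Row reduction gives pivot columns ρ,m; rank = 2
Repeat: ρ,m; free: ℓ,D,X1,X2,X3,X4
RREF:
  r0: [   1    0 -1/3 -1/3 -2/3   -1  1/3    0]
  r1: [   0    1  1/3  1/3  5/3   -1  8/3   -1]
Fix exponent of X1 at 1, ℓ at 0, D at 0, X2 at 0, X3 at 0, X4 at 0; solve each RREF row for its pivot's exponent:
  r0: exp(ρ) + (-2/3)·1 = 0 ⇒ exp(ρ) = 2/3
  r1: exp(m) + (5/3)·1 = 0 ⇒ exp(m) = -5/3
Π_3 = ρ^(2/3) · m^(-5/3) · X1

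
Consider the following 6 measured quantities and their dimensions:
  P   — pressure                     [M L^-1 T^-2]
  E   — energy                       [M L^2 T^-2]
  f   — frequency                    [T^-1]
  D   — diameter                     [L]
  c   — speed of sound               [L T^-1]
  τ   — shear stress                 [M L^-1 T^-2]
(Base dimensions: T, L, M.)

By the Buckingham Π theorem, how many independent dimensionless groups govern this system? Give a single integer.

3

Dimensional matrix (T×L×M by P×E×f×D×c×τ):
  T: [-2 -2 -1  0 -1 -2]
  L: [-1  2  0  1  1 -1]
  M: [ 1  1  0  0  0  1]
Echelon form has 3 nonzero rows (pivots: P,E,f)
Π count = n − r = 6 − 3 = 3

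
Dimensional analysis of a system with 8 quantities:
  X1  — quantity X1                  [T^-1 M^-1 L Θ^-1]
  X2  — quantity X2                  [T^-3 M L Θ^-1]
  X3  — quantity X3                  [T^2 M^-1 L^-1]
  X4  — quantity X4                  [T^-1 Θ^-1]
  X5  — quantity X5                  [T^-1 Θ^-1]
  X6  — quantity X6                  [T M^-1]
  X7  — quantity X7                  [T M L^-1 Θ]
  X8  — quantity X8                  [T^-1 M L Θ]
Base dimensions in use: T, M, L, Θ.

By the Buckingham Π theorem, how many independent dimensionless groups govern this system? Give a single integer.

5

Exponent matrix [T,M,L,Θ] × [X1,X2,X3,X4,X5,X6,X7,X8]:
  T: [-1 -3  2 -1 -1  1  1 -1]
  M: [-1  1 -1  0  0 -1  1  1]
  L: [ 1  1 -1  0  0  0 -1  1]
  Θ: [-1 -1  0 -1 -1  0  1  1]
Echelon form has 3 nonzero rows (pivots: X1,X2,X3)
8 vars − rank 3 = 5 Π groups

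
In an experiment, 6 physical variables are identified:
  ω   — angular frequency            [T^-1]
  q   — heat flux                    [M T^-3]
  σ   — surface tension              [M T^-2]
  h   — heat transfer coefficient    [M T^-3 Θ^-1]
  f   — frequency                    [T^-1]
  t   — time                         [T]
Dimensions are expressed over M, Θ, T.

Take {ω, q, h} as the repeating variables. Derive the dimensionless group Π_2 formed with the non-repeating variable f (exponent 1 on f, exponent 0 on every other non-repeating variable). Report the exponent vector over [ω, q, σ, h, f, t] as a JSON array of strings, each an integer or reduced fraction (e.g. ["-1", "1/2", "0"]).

Dimensional matrix (M×Θ×T by ω×q×σ×h×f×t):
  M: [ 0  1  1  1  0  0]
  Θ: [ 0  0  0 -1  0  0]
  T: [-1 -3 -2 -3 -1  1]
RREF → pivots at {ω,q,h} ⇒ r = 3
Pivot set = {ω,q,h}, free = {σ,f,t}
RREF:
  r0: [   1    0   -1    0    1   -1]
  r1: [   0    1    1    0    0    0]
  r2: [   0    0    0    1    0    0]
Fix exponent of f at 1, σ at 0, t at 0; solve each RREF row for its pivot's exponent:
  r0: exp(ω) + (1)·1 = 0 ⇒ exp(ω) = -1
  r1: exp(q) + (0)·1 = 0 ⇒ exp(q) = 0
  r2: exp(h) + (0)·1 = 0 ⇒ exp(h) = 0
Π_2 = ω^-1 · f

["-1", "0", "0", "0", "1", "0"]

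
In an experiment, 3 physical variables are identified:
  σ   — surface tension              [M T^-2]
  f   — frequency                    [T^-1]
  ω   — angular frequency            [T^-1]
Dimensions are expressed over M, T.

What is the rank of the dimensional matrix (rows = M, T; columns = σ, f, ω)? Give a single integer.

Dimensional matrix (M×T by σ×f×ω):
  M: [ 1  0  0]
  T: [-2 -1 -1]
RREF → pivots at {σ,f} ⇒ r = 2

2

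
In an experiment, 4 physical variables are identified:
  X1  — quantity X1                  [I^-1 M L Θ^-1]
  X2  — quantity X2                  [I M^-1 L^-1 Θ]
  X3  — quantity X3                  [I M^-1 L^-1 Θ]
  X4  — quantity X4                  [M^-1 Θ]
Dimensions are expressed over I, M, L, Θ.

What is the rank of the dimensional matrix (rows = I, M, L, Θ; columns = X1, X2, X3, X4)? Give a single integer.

Exponent matrix [I,M,L,Θ] × [X1,X2,X3,X4]:
  I: [-1  1  1  0]
  M: [ 1 -1 -1 -1]
  L: [ 1 -1 -1  0]
  Θ: [-1  1  1  1]
Echelon form has 2 nonzero rows (pivots: X1,X4)

2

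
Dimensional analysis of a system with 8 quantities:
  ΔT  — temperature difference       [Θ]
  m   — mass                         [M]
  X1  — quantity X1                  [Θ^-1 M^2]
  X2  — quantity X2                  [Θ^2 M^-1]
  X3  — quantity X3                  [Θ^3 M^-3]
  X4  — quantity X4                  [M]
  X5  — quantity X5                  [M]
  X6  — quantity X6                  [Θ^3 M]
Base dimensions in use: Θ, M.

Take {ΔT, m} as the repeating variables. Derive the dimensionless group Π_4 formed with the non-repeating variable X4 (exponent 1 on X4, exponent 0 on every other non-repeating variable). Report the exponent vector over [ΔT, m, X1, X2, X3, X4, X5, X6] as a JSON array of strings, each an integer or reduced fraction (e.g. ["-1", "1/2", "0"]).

Write exponents as rows Θ,M / cols ΔT,m,X1,X2,X3,X4,X5,X6:
  Θ: [ 1  0 -1  2  3  0  0  3]
  M: [ 0  1  2 -1 -3  1  1  1]
Row reduction gives pivot columns ΔT,m; rank = 2
Repeat: ΔT,m; free: X1,X2,X3,X4,X5,X6
RREF:
  r0: [   1    0   -1    2    3    0    0    3]
  r1: [   0    1    2   -1   -3    1    1    1]
Fix exponent of X4 at 1, X1 at 0, X2 at 0, X3 at 0, X5 at 0, X6 at 0; solve each RREF row for its pivot's exponent:
  r0: exp(ΔT) + (0)·1 = 0 ⇒ exp(ΔT) = 0
  r1: exp(m) + (1)·1 = 0 ⇒ exp(m) = -1
Π_4 = m^-1 · X4

["0", "-1", "0", "0", "0", "1", "0", "0"]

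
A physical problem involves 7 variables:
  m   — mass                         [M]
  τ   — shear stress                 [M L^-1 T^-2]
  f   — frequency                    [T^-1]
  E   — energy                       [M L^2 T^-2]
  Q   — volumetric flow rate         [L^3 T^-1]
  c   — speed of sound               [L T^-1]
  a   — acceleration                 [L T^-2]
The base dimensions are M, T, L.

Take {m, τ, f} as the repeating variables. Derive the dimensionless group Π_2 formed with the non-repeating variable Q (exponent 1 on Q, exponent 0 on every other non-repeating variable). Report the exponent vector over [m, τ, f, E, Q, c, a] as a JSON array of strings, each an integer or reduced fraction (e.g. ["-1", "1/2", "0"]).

["-3", "3", "-7", "0", "1", "0", "0"]

Exponent matrix [M,T,L] × [m,τ,f,E,Q,c,a]:
  M: [ 1  1  0  1  0  0  0]
  T: [ 0 -2 -1 -2 -1 -1 -2]
  L: [ 0 -1  0  2  3  1  1]
Row reduction gives pivot columns m,τ,f; rank = 3
Pivot set = {m,τ,f}, free = {E,Q,c,a}
RREF:
  r0: [   1    0    0    3    3    1    1]
  r1: [   0    1    0   -2   -3   -1   -1]
  r2: [   0    0    1    6    7    3    4]
Fix exponent of Q at 1, E at 0, c at 0, a at 0; solve each RREF row for its pivot's exponent:
  r0: exp(m) + (3)·1 = 0 ⇒ exp(m) = -3
  r1: exp(τ) + (-3)·1 = 0 ⇒ exp(τ) = 3
  r2: exp(f) + (7)·1 = 0 ⇒ exp(f) = -7
Π_2 = m^-3 · τ^3 · f^-7 · Q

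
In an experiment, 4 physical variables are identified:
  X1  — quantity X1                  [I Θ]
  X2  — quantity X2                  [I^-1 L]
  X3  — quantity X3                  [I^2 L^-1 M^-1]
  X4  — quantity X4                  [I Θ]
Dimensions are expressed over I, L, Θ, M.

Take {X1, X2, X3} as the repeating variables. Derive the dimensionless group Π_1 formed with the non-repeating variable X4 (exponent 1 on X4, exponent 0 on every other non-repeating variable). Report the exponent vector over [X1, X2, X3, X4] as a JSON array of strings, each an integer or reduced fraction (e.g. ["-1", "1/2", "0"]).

["-1", "0", "0", "1"]

Write exponents as rows I,L,Θ,M / cols X1,X2,X3,X4:
  I: [ 1 -1  2  1]
  L: [ 0  1 -1  0]
  Θ: [ 1  0  0  1]
  M: [ 0  0 -1  0]
Echelon form has 3 nonzero rows (pivots: X1,X2,X3)
Pivot set = {X1,X2,X3}, free = {X4}
RREF:
  r0: [   1    0    0    1]
  r1: [   0    1    0    0]
  r2: [   0    0    1    0]
  r3: [   0    0    0    0]
Fix exponent of X4 at 1; solve each RREF row for its pivot's exponent:
  r0: exp(X1) + (1)·1 = 0 ⇒ exp(X1) = -1
  r1: exp(X2) + (0)·1 = 0 ⇒ exp(X2) = 0
  r2: exp(X3) + (0)·1 = 0 ⇒ exp(X3) = 0
Π_1 = X1^-1 · X4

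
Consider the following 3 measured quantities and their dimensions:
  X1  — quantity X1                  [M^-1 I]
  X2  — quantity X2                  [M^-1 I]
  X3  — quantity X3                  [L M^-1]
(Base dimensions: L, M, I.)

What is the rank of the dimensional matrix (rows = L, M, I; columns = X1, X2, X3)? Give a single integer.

2

Exponent matrix [L,M,I] × [X1,X2,X3]:
  L: [ 0  0  1]
  M: [-1 -1 -1]
  I: [ 1  1  0]
Row reduction gives pivot columns X1,X3; rank = 2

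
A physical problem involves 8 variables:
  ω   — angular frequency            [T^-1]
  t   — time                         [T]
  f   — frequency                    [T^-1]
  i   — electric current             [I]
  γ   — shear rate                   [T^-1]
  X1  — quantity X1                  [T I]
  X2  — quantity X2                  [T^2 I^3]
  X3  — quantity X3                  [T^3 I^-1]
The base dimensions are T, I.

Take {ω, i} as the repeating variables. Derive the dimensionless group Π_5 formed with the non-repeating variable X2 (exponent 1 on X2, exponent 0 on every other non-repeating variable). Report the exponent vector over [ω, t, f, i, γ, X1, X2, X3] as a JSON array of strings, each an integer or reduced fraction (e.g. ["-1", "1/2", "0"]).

Write exponents as rows T,I / cols ω,t,f,i,γ,X1,X2,X3:
  T: [-1  1 -1  0 -1  1  2  3]
  I: [ 0  0  0  1  0  1  3 -1]
Echelon form has 2 nonzero rows (pivots: ω,i)
Repeat: ω,i; free: t,f,γ,X1,X2,X3
RREF:
  r0: [   1   -1    1    0    1   -1   -2   -3]
  r1: [   0    0    0    1    0    1    3   -1]
Fix exponent of X2 at 1, t at 0, f at 0, γ at 0, X1 at 0, X3 at 0; solve each RREF row for its pivot's exponent:
  r0: exp(ω) + (-2)·1 = 0 ⇒ exp(ω) = 2
  r1: exp(i) + (3)·1 = 0 ⇒ exp(i) = -3
Π_5 = ω^2 · i^-3 · X2

["2", "0", "0", "-3", "0", "0", "1", "0"]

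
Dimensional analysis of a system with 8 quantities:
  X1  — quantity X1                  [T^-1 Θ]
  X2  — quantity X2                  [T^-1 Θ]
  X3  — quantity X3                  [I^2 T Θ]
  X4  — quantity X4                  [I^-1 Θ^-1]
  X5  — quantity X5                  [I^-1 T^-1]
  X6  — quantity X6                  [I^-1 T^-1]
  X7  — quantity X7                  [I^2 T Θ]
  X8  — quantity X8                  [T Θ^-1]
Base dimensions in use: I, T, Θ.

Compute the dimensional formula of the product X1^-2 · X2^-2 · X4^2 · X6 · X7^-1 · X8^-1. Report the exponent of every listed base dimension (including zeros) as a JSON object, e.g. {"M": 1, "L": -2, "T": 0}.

{"I": -5, "T": 1, "Θ": -6}

Write exponents as rows I,T,Θ / cols X1,X2,X3,X4,X5,X6,X7,X8:
  I: [ 0  0  2 -1 -1 -1  2  0]
  T: [-1 -1  1  0 -1 -1  1  1]
  Θ: [ 1  1  1 -1  0  0  1 -1]
  [I]: (-2)·0+(-2)·0+(2)·-1+(1)·-1+(-1)·2+(-1)·0 = -5
  [T]: (-2)·-1+(-2)·-1+(2)·0+(1)·-1+(-1)·1+(-1)·1 = 1
  [Θ]: (-2)·1+(-2)·1+(2)·-1+(1)·0+(-1)·1+(-1)·-1 = -6
⇒ I^-5 T Θ^-6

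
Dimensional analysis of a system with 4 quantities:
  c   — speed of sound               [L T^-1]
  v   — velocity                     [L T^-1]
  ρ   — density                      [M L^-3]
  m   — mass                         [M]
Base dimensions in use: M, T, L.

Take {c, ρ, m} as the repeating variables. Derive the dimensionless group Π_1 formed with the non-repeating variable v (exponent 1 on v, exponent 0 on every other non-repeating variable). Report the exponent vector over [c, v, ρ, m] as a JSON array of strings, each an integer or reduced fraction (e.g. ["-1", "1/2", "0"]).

["-1", "1", "0", "0"]

Write exponents as rows M,T,L / cols c,v,ρ,m:
  M: [ 0  0  1  1]
  T: [-1 -1  0  0]
  L: [ 1  1 -3  0]
Row reduction gives pivot columns c,ρ,m; rank = 3
Pivot set = {c,ρ,m}, free = {v}
RREF:
  r0: [   1    1    0    0]
  r1: [   0    0    1    0]
  r2: [   0    0    0    1]
Fix exponent of v at 1; solve each RREF row for its pivot's exponent:
  r0: exp(c) + (1)·1 = 0 ⇒ exp(c) = -1
  r1: exp(ρ) + (0)·1 = 0 ⇒ exp(ρ) = 0
  r2: exp(m) + (0)·1 = 0 ⇒ exp(m) = 0
Π_1 = c^-1 · v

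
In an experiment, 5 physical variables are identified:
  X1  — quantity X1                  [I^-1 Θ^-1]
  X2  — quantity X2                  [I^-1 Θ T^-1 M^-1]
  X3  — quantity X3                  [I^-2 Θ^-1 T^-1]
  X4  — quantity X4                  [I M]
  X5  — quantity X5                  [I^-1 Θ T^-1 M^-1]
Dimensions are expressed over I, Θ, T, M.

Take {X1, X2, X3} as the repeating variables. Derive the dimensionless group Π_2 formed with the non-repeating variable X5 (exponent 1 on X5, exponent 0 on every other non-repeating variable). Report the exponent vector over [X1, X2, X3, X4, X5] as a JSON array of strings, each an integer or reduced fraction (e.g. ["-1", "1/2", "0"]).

["0", "-1", "0", "0", "1"]

Dimensional matrix (I×Θ×T×M by X1×X2×X3×X4×X5):
  I: [-1 -1 -2  1 -1]
  Θ: [-1  1 -1  0  1]
  T: [ 0 -1 -1  0 -1]
  M: [ 0 -1  0  1 -1]
Echelon form has 3 nonzero rows (pivots: X1,X2,X3)
Repeat: X1,X2,X3; free: X4,X5
RREF:
  r0: [   1    0    0   -2    0]
  r1: [   0    1    0   -1    1]
  r2: [   0    0    1    1    0]
  r3: [   0    0    0    0    0]
Fix exponent of X5 at 1, X4 at 0; solve each RREF row for its pivot's exponent:
  r0: exp(X1) + (0)·1 = 0 ⇒ exp(X1) = 0
  r1: exp(X2) + (1)·1 = 0 ⇒ exp(X2) = -1
  r2: exp(X3) + (0)·1 = 0 ⇒ exp(X3) = 0
Π_2 = X2^-1 · X5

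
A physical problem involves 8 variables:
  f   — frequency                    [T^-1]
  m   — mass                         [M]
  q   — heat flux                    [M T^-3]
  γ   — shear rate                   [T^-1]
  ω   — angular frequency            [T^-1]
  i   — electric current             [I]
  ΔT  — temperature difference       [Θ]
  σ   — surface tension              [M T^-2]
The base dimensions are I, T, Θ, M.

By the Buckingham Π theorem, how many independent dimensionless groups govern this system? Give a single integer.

Write exponents as rows I,T,Θ,M / cols f,m,q,γ,ω,i,ΔT,σ:
  I: [ 0  0  0  0  0  1  0  0]
  T: [-1  0 -3 -1 -1  0  0 -2]
  Θ: [ 0  0  0  0  0  0  1  0]
  M: [ 0  1  1  0  0  0  0  1]
RREF → pivots at {f,m,i,ΔT} ⇒ r = 4
8 vars − rank 4 = 4 Π groups

4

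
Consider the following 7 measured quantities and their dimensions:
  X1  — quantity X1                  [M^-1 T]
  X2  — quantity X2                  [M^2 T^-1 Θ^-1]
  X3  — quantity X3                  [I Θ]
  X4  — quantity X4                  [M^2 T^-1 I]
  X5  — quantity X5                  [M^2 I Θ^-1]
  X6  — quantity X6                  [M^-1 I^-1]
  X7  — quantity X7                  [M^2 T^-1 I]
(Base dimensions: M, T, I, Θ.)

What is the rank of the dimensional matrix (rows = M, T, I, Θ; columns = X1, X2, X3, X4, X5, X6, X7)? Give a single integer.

3

Exponent matrix [M,T,I,Θ] × [X1,X2,X3,X4,X5,X6,X7]:
  M: [-1  2  0  2  2 -1  2]
  T: [ 1 -1  0 -1  0  0 -1]
  I: [ 0  0  1  1  1 -1  1]
  Θ: [ 0 -1  1  0 -1  0  0]
Echelon form has 3 nonzero rows (pivots: X1,X2,X3)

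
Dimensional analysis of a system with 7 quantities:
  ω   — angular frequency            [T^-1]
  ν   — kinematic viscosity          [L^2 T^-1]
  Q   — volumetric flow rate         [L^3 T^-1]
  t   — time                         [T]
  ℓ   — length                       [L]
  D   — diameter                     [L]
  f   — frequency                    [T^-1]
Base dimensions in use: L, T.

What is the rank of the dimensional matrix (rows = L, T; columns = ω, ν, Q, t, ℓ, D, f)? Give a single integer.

2

Exponent matrix [L,T] × [ω,ν,Q,t,ℓ,D,f]:
  L: [ 0  2  3  0  1  1  0]
  T: [-1 -1 -1  1  0  0 -1]
RREF → pivots at {ω,ν} ⇒ r = 2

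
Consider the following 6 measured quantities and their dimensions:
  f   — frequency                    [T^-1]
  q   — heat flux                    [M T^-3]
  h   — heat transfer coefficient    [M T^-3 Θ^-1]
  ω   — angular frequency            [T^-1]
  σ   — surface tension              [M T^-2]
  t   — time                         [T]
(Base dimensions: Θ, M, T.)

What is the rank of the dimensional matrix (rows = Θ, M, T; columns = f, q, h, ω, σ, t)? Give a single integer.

Write exponents as rows Θ,M,T / cols f,q,h,ω,σ,t:
  Θ: [ 0  0 -1  0  0  0]
  M: [ 0  1  1  0  1  0]
  T: [-1 -3 -3 -1 -2  1]
Row reduction gives pivot columns f,q,h; rank = 3

3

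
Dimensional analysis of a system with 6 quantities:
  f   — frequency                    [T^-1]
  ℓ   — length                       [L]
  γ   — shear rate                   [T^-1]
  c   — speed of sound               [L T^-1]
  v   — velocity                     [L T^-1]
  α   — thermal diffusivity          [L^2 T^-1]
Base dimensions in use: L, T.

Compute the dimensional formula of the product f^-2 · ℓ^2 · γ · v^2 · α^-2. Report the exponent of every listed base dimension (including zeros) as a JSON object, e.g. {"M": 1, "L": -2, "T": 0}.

{"L": 0, "T": 1}

Dimensional matrix (L×T by f×ℓ×γ×c×v×α):
  L: [ 0  1  0  1  1  2]
  T: [-1  0 -1 -1 -1 -1]
  [L]: (-2)·0+(2)·1+(1)·0+(2)·1+(-2)·2 = 0
  [T]: (-2)·-1+(2)·0+(1)·-1+(2)·-1+(-2)·-1 = 1
⇒ T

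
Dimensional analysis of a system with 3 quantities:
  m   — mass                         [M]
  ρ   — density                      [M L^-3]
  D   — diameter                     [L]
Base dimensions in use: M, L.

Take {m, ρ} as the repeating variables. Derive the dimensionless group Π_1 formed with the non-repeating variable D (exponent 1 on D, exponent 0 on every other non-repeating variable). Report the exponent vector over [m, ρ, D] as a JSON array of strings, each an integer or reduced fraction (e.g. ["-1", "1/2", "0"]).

["-1/3", "1/3", "1"]

Dimensional matrix (M×L by m×ρ×D):
  M: [ 1  1  0]
  L: [ 0 -3  1]
RREF → pivots at {m,ρ} ⇒ r = 2
Repeat: m,ρ; free: D
RREF:
  r0: [   1    0  1/3]
  r1: [   0    1 -1/3]
Fix exponent of D at 1; solve each RREF row for its pivot's exponent:
  r0: exp(m) + (1/3)·1 = 0 ⇒ exp(m) = -1/3
  r1: exp(ρ) + (-1/3)·1 = 0 ⇒ exp(ρ) = 1/3
Π_1 = m^(-1/3) · ρ^(1/3) · D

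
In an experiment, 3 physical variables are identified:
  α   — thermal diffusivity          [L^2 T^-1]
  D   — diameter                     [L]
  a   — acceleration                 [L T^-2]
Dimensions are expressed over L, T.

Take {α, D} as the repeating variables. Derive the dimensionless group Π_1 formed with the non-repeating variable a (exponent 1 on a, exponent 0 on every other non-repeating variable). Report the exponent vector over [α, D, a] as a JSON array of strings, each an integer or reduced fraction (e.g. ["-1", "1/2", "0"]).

["-2", "3", "1"]

Write exponents as rows L,T / cols α,D,a:
  L: [ 2  1  1]
  T: [-1  0 -2]
Echelon form has 2 nonzero rows (pivots: α,D)
Pivot set = {α,D}, free = {a}
RREF:
  r0: [   1    0    2]
  r1: [   0    1   -3]
Fix exponent of a at 1; solve each RREF row for its pivot's exponent:
  r0: exp(α) + (2)·1 = 0 ⇒ exp(α) = -2
  r1: exp(D) + (-3)·1 = 0 ⇒ exp(D) = 3
Π_1 = α^-2 · D^3 · a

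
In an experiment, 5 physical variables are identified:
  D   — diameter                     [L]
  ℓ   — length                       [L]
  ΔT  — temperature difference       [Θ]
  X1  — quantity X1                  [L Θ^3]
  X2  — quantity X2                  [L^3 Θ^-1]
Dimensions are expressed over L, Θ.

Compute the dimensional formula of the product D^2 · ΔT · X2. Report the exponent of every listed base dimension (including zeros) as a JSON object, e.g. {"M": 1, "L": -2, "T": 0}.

{"L": 5, "Θ": 0}

Write exponents as rows L,Θ / cols D,ℓ,ΔT,X1,X2:
  L: [ 1  1  0  1  3]
  Θ: [ 0  0  1  3 -1]
  [L]: (2)·1+(1)·0+(1)·3 = 5
  [Θ]: (2)·0+(1)·1+(1)·-1 = 0
⇒ L^5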